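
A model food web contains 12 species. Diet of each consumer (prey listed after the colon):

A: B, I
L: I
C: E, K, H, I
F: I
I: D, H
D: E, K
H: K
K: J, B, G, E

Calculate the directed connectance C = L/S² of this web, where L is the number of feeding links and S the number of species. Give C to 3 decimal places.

The web has S = 12 species and L = 17 feeding links.
C = L / S² = 17 / 144 = 0.1181 ≈ 0.118.

C = 0.118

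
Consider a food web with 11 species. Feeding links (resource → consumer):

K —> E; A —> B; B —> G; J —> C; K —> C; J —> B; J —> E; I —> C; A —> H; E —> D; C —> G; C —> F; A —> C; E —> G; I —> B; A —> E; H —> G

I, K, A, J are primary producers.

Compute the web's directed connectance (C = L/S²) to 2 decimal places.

C = 0.14

The web has S = 11 species and L = 17 feeding links.
C = L / S² = 17 / 121 = 0.1405 ≈ 0.14.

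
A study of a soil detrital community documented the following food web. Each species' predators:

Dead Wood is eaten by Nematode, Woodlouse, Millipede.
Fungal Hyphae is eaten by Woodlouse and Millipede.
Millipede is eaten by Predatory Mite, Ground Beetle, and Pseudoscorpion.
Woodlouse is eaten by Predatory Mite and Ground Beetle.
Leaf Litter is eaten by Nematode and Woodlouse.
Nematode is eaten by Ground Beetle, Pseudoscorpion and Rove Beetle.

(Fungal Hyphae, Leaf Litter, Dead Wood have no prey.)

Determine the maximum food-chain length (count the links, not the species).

2 links

One longest chain: Fungal Hyphae → Millipede → Pseudoscorpion.
It has 3 species and 2 links.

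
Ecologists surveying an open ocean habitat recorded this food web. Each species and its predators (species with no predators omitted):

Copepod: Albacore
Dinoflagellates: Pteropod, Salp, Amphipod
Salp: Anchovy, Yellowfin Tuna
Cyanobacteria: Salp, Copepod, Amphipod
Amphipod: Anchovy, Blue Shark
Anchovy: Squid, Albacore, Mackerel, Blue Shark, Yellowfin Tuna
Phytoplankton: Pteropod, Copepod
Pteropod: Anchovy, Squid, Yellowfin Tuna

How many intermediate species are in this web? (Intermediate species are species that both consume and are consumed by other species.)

Intermediate species (has both prey and predators): Pteropod, Salp, Copepod, Amphipod, Anchovy.
Count: 5.

5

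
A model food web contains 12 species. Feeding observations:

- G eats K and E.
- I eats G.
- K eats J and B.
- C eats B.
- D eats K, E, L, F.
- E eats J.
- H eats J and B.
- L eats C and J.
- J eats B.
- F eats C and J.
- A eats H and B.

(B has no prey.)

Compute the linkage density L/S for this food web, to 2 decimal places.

There are L = 20 links among S = 12 species.
L/S = 20/12 = 1.6667 ≈ 1.67.

L/S = 1.67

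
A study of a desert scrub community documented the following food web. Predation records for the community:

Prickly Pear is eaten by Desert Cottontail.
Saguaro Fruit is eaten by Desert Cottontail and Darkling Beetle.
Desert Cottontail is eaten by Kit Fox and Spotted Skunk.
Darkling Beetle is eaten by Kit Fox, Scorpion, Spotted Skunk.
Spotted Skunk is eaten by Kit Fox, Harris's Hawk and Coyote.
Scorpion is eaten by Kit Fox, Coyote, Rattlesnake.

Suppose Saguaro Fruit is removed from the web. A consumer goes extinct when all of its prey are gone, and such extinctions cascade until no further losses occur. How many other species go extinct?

Remove Saguaro Fruit.
Round 1: Darkling Beetle (all prey gone) → extinct.
Round 2: Scorpion (all prey gone) → extinct.
Round 3: Rattlesnake (all prey gone) → extinct.
No further losses. Total secondary extinctions: 3.

3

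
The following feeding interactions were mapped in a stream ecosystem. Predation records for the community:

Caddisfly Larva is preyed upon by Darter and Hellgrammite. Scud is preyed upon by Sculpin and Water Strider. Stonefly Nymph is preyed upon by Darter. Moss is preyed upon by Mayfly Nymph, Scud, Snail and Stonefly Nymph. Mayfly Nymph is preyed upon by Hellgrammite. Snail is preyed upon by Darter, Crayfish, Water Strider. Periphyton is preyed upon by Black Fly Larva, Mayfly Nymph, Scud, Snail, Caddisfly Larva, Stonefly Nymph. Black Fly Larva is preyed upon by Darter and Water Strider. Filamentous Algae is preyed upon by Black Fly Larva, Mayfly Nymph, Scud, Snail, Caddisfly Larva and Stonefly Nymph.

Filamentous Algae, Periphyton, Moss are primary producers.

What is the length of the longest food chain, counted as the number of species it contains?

One longest chain: Filamentous Algae → Scud → Sculpin.
It has 3 species and 2 links.

3 species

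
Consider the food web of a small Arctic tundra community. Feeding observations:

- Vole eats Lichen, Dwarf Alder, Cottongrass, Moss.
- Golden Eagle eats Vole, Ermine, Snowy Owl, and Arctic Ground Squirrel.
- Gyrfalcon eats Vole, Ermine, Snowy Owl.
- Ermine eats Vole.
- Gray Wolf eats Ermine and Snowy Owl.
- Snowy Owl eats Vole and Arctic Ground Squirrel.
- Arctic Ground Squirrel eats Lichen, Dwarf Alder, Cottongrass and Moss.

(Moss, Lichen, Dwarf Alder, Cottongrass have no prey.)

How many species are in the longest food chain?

One longest chain: Moss → Arctic Ground Squirrel → Snowy Owl → Gray Wolf.
It has 4 species and 3 links.

4 species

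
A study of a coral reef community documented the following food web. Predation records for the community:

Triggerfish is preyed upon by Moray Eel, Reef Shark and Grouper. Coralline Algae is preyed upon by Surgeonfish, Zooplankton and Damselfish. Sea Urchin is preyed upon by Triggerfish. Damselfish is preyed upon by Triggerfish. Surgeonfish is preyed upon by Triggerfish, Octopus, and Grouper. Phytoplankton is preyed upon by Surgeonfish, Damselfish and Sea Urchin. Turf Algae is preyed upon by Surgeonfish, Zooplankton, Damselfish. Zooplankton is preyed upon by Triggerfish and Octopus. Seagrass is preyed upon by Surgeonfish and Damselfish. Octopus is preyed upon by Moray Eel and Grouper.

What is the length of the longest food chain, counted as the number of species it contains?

One longest chain: Turf Algae → Zooplankton → Octopus → Moray Eel.
It has 4 species and 3 links.

4 species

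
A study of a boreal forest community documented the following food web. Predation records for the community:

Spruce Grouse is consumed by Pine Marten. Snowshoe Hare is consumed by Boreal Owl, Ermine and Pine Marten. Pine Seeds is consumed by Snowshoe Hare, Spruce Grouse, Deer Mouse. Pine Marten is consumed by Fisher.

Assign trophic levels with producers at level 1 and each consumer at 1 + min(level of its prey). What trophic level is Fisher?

Trophic level 4

Pine Seeds is a producer → level 1.
Spruce Grouse eats Pine Seeds → level 2.
Pine Marten eats Spruce Grouse → level 3.
Fisher eats Pine Marten → level 4.
No prey of Fisher is below level 3, so 4 is the minimum.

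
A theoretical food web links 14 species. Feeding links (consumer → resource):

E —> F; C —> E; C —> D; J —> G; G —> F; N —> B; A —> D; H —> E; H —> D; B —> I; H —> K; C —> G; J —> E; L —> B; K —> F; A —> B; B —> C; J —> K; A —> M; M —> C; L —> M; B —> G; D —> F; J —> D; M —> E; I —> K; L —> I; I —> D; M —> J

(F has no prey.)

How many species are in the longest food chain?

5 species

One longest chain: F → D → I → B → L.
It has 5 species and 4 links.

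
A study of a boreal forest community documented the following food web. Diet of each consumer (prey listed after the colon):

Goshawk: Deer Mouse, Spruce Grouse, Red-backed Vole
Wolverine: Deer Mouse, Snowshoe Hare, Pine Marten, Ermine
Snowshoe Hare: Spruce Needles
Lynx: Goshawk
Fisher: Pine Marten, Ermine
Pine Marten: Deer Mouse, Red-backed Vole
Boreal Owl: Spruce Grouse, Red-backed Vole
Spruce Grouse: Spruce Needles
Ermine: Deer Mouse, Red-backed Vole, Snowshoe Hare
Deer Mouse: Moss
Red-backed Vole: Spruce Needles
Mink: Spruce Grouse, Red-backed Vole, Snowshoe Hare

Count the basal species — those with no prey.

Basal species (no prey listed): Moss, Spruce Needles.
Count: 2.

2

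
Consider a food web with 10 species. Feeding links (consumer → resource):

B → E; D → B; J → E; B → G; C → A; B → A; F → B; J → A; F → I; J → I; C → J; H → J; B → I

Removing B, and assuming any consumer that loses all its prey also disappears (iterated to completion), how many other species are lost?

Remove B.
Round 1: D (all prey gone) → extinct.
No further losses. Total secondary extinctions: 1.

1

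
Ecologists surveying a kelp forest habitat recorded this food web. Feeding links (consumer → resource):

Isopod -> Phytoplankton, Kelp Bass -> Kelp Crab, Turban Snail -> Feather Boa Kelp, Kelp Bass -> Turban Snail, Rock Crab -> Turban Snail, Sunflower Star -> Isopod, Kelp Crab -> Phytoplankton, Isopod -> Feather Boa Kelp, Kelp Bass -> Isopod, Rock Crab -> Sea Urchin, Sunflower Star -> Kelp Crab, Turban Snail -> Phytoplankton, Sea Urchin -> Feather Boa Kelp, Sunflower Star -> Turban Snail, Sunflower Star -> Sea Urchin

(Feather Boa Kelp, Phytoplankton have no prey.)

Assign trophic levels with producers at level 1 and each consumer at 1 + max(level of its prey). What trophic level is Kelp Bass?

Trophic level 3

Feather Boa Kelp is a producer → level 1.
Turban Snail eats Feather Boa Kelp (level 1); other prey at levels: Phytoplankton 1 → level 2.
Kelp Bass eats Turban Snail (level 2); other prey at levels: Kelp Crab 2, Isopod 2 → level 3.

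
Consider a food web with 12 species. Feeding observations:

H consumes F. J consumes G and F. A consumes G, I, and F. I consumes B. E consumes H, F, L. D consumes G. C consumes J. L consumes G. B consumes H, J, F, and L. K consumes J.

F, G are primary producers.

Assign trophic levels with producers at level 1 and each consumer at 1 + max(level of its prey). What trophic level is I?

F is a producer → level 1.
J eats F (level 1); other prey at levels: G 1 → level 2.
B eats J (level 2); other prey at levels: F 1, H 2, L 2 → level 3.
I eats B → level 4.

Trophic level 4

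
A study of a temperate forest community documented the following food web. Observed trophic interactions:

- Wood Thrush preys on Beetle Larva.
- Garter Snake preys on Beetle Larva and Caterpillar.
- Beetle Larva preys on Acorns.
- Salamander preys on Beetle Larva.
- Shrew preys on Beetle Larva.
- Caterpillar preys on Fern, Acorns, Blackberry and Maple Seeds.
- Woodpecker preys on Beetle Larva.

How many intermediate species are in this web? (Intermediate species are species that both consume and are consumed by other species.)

Intermediate species (has both prey and predators): Beetle Larva, Caterpillar.
Count: 2.

2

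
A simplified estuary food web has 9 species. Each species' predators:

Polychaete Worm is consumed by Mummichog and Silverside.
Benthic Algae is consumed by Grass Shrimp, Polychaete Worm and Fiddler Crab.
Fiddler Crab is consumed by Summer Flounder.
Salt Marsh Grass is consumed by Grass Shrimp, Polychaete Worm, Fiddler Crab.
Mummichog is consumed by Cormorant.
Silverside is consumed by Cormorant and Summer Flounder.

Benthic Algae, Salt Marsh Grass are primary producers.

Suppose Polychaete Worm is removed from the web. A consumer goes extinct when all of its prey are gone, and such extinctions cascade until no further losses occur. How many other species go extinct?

3

Remove Polychaete Worm.
Round 1: Mummichog (all prey gone), Silverside (all prey gone) → extinct.
Round 2: Cormorant (all prey gone) → extinct.
No further losses. Total secondary extinctions: 3.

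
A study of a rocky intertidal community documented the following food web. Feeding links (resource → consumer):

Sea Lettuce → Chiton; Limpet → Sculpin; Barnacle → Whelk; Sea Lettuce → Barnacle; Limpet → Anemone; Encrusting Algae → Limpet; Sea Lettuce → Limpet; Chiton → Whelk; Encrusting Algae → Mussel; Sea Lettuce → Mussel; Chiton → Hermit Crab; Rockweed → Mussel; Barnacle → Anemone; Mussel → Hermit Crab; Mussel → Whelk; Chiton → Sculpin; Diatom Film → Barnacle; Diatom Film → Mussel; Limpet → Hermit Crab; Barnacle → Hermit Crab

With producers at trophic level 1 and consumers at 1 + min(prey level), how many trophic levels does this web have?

Producers (level 1): Rockweed, Diatom Film, Sea Lettuce, Encrusting Algae.
Following each consumer down to its lowest-level prey: Diatom Film → Barnacle → Anemone (levels 1 through 3).
All prey of Anemone (Barnacle 2, Limpet 2) are at level 2 or above, so Anemone is at level 1 + 2 = 3.
Every consumer has at least one prey at level 2 or below, so none exceeds level 3.

3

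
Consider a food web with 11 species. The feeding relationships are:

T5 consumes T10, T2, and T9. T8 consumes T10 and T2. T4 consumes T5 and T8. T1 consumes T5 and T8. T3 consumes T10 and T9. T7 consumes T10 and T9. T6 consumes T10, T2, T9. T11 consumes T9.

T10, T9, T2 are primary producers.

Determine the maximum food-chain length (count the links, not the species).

2 links

One longest chain: T10 → T8 → T1.
It has 3 species and 2 links.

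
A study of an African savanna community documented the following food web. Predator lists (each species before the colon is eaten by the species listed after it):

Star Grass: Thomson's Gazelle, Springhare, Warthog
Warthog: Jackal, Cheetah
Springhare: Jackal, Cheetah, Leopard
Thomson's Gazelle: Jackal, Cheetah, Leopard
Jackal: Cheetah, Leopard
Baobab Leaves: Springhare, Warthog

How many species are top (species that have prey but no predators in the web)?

Top species (has prey, but nothing eats it): Cheetah, Leopard.
Count: 2.

2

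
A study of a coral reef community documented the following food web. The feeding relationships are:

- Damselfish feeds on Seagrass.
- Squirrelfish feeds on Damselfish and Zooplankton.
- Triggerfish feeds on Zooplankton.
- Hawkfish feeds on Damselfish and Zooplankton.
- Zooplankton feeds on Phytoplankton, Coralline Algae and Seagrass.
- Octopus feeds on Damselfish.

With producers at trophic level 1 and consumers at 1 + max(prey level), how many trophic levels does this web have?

3

Producers (level 1): Phytoplankton, Seagrass, Coralline Algae.
Phytoplankton → Zooplankton → Squirrelfish gives Squirrelfish level 3.
No species has a prey at level 3, so no species reaches level 4.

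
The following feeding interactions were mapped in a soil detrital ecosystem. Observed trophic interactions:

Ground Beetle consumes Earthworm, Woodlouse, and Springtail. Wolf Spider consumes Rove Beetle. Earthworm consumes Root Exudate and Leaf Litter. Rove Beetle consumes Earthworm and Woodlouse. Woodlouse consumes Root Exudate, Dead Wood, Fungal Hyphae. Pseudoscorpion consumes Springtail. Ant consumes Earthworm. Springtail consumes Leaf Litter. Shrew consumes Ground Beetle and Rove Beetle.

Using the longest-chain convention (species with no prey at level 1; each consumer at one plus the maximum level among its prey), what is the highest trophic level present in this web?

4

Basal resources (level 1): Leaf Litter, Root Exudate, Dead Wood, Fungal Hyphae.
Leaf Litter → Springtail → Ground Beetle → Shrew gives Shrew level 4.
No species has a prey at level 4, so no species reaches level 5.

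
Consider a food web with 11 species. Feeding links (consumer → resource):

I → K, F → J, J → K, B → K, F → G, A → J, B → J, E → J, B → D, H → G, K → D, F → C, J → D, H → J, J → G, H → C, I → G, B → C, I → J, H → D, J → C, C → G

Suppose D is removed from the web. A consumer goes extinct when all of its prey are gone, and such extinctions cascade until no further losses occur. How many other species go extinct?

Remove D.
Round 1: K (all prey gone) → extinct.
No further losses. Total secondary extinctions: 1.

1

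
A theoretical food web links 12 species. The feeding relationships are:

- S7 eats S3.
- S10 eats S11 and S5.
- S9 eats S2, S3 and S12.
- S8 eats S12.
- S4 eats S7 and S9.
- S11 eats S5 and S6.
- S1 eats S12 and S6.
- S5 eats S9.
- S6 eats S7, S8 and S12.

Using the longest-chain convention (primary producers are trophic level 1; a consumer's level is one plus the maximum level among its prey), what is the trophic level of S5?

S12 is a producer → level 1.
S9 eats S12 (level 1); other prey at levels: S3 1, S2 1 → level 2.
S5 eats S9 → level 3.

Trophic level 3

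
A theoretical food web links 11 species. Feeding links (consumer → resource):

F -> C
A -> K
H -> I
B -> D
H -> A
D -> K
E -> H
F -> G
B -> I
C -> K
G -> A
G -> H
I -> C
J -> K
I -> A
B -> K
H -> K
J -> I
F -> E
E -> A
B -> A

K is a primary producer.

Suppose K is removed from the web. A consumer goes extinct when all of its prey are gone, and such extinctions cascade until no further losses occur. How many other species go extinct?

10

Remove K.
Round 1: A (all prey gone), D (all prey gone), C (all prey gone) → extinct.
Round 2: I (all prey gone) → extinct.
Round 3: J (all prey gone), B (all prey gone), H (all prey gone) → extinct.
Round 4: G (all prey gone), E (all prey gone) → extinct.
Round 5: F (all prey gone) → extinct.
No further losses. Total secondary extinctions: 10.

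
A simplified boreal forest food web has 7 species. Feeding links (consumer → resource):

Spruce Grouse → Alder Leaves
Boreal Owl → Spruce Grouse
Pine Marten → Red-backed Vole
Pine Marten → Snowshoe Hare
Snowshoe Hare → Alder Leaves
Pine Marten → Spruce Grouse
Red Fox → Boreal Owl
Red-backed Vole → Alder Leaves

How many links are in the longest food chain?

3 links

One longest chain: Alder Leaves → Spruce Grouse → Boreal Owl → Red Fox.
It has 4 species and 3 links.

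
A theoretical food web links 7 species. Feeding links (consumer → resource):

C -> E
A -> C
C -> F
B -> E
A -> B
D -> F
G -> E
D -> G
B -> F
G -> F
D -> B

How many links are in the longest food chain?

2 links

One longest chain: F → G → D.
It has 3 species and 2 links.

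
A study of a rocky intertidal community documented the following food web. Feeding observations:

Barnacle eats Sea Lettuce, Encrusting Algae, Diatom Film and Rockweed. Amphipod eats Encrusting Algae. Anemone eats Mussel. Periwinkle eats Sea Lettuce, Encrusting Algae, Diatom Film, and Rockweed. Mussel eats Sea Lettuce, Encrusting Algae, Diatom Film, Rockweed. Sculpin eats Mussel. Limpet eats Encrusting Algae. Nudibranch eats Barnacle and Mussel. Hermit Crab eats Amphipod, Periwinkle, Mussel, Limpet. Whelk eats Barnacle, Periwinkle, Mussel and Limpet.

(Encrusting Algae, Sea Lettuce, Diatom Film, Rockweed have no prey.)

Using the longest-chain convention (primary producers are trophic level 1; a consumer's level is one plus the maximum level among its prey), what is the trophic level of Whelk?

Encrusting Algae is a producer → level 1.
Limpet eats Encrusting Algae → level 2.
Whelk eats Limpet (level 2); other prey at levels: Mussel 2, Periwinkle 2, Barnacle 2 → level 3.

Trophic level 3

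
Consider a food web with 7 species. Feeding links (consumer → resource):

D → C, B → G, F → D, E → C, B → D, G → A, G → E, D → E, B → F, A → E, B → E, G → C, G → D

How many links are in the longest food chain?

One longest chain: C → E → D → G → B.
It has 5 species and 4 links.

4 links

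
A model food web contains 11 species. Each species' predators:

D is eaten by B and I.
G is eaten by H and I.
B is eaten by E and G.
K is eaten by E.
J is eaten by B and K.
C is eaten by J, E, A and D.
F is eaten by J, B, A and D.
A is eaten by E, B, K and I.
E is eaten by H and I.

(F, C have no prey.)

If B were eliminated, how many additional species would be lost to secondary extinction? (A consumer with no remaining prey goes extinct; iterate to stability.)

Remove B.
Round 1: G (all prey gone) → extinct.
No further losses. Total secondary extinctions: 1.

1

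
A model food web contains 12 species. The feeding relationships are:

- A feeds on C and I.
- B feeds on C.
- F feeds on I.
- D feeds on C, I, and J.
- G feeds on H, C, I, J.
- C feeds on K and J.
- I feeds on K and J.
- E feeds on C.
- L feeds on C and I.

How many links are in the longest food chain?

2 links

One longest chain: K → C → E.
It has 3 species and 2 links.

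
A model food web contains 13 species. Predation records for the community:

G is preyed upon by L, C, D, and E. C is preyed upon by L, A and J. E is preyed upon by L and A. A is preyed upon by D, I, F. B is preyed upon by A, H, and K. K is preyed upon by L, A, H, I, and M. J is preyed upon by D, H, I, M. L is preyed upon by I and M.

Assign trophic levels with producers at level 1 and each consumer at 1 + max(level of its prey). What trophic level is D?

Trophic level 4

G is a producer → level 1.
C eats G → level 2.
J eats C → level 3.
D eats J (level 3); other prey at levels: G 1, A 3 → level 4.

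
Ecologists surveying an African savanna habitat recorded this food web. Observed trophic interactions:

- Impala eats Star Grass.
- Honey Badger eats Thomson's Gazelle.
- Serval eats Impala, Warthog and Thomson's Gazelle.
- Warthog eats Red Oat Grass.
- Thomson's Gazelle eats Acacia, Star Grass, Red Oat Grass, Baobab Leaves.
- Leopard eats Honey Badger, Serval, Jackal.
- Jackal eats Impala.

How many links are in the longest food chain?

3 links

One longest chain: Star Grass → Impala → Serval → Leopard.
It has 4 species and 3 links.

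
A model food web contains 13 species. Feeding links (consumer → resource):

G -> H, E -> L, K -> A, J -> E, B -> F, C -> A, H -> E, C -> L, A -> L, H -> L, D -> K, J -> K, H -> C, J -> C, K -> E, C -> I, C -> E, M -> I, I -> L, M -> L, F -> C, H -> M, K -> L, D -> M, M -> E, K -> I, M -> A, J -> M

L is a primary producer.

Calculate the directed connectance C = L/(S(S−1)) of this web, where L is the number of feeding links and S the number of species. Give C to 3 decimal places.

The web has S = 13 species and L = 28 feeding links.
C = L / (S(S−1)) = 28 / 156 = 0.1795 ≈ 0.179.

C = 0.179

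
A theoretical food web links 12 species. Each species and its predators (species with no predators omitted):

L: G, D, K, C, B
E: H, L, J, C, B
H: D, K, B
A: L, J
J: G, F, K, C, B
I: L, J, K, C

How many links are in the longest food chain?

2 links

One longest chain: I → L → G.
It has 3 species and 2 links.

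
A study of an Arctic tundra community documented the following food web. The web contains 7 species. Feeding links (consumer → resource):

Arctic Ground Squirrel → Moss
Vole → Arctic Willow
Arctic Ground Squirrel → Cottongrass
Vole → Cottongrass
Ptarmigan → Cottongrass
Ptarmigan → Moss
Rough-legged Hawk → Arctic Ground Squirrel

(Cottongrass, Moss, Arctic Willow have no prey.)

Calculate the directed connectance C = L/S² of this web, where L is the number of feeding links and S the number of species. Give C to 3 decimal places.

The web has S = 7 species and L = 7 feeding links.
C = L / S² = 7 / 49 = 0.1429 ≈ 0.143.

C = 0.143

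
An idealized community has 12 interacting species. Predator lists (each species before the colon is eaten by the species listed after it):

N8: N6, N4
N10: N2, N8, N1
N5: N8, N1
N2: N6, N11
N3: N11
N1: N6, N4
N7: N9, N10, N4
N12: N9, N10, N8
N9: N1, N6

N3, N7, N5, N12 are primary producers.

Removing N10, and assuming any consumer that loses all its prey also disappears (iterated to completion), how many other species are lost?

1

Remove N10.
Round 1: N2 (all prey gone) → extinct.
No further losses. Total secondary extinctions: 1.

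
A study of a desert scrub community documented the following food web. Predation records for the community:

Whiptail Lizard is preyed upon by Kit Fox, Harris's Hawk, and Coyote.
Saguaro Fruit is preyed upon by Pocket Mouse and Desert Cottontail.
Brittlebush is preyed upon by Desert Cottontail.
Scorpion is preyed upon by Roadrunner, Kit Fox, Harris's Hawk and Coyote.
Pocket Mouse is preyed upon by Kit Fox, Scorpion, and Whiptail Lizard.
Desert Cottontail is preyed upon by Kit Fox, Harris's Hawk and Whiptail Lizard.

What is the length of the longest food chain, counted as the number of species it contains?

4 species

One longest chain: Saguaro Fruit → Pocket Mouse → Whiptail Lizard → Kit Fox.
It has 4 species and 3 links.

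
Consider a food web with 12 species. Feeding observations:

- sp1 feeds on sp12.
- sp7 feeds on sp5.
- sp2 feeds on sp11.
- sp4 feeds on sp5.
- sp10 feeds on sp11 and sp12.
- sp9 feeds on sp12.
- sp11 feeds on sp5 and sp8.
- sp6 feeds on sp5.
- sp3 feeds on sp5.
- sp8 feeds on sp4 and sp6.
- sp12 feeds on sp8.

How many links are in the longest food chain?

One longest chain: sp5 → sp6 → sp8 → sp12 → sp1.
It has 5 species and 4 links.

4 links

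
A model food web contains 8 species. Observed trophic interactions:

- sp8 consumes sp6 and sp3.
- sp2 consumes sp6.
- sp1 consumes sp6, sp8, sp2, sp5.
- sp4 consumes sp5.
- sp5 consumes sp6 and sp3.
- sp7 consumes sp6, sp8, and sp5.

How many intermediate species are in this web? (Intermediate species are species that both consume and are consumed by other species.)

3

Intermediate species (has both prey and predators): sp2, sp8, sp5.
Count: 3.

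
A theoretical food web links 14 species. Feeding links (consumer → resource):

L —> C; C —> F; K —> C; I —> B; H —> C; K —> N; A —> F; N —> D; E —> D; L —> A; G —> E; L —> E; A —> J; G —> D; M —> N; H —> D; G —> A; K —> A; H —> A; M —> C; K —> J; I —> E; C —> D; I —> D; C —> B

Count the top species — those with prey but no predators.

6

Top species (has prey, but nothing eats it): M, G, L, H, K, I.
Count: 6.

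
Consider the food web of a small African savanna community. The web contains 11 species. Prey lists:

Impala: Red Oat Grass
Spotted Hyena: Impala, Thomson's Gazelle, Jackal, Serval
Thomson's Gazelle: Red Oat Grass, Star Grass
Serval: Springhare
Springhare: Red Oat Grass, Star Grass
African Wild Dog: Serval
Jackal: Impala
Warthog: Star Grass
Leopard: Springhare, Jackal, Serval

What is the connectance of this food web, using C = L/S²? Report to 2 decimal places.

C = 0.13

The web has S = 11 species and L = 16 feeding links.
C = L / S² = 16 / 121 = 0.1322 ≈ 0.13.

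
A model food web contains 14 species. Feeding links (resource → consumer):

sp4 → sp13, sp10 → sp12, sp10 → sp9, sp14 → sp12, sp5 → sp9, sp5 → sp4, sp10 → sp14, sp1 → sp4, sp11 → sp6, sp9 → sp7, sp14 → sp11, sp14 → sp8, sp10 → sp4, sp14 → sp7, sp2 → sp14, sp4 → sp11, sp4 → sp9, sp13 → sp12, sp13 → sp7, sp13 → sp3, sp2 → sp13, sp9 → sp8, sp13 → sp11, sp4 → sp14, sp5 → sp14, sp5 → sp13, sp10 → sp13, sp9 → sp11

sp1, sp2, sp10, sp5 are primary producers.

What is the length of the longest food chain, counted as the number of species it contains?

One longest chain: sp1 → sp4 → sp14 → sp11 → sp6.
It has 5 species and 4 links.

5 species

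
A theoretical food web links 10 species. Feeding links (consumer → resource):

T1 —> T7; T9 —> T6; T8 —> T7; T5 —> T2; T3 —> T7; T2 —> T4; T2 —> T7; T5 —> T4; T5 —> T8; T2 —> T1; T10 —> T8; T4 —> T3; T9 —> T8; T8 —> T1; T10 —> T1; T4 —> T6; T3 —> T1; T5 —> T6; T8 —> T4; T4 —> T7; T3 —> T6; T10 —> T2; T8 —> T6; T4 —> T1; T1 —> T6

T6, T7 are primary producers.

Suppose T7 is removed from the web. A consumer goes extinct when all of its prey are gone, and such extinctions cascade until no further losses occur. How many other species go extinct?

0

Remove T7.
Every predator of it retains at least one other prey: T1 still has T6; T3 still has T6, T1; T4 still has T6, T1, T3; T8 still has T6, T1, T4; T2 still has T1, T4.
No consumer loses all prey, so no secondary extinctions occur.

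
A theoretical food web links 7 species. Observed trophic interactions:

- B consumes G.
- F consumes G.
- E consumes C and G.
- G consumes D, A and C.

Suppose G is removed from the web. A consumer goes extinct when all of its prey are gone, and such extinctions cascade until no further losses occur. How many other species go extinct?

2

Remove G.
Round 1: B (all prey gone), F (all prey gone) → extinct.
No further losses. Total secondary extinctions: 2.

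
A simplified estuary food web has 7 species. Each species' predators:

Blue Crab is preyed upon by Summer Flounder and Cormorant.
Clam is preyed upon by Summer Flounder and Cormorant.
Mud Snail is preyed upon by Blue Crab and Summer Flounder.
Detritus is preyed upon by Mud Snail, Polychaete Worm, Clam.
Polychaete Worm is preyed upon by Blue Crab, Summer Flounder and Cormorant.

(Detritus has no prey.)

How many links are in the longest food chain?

3 links

One longest chain: Detritus → Polychaete Worm → Blue Crab → Cormorant.
It has 4 species and 3 links.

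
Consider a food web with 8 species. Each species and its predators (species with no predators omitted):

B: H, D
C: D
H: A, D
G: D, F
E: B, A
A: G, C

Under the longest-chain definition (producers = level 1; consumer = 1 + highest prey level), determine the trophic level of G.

E is a producer → level 1.
B eats E → level 2.
H eats B → level 3.
A eats H (level 3); other prey at levels: E 1 → level 4.
G eats A → level 5.

Trophic level 5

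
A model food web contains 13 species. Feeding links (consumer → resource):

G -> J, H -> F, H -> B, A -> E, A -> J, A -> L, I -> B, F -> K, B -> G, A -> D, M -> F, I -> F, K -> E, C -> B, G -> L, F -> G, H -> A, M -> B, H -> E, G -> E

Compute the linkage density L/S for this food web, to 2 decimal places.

There are L = 20 links among S = 13 species.
L/S = 20/13 = 1.5385 ≈ 1.54.

L/S = 1.54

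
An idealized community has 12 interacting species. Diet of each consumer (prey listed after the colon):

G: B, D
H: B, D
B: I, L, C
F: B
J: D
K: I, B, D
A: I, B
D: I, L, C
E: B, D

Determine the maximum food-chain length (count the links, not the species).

2 links

One longest chain: I → B → A.
It has 3 species and 2 links.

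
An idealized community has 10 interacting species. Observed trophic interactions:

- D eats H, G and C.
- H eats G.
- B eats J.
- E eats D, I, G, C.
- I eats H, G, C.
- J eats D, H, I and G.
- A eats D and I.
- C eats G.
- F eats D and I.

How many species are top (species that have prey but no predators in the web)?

4

Top species (has prey, but nothing eats it): E, F, A, B.
Count: 4.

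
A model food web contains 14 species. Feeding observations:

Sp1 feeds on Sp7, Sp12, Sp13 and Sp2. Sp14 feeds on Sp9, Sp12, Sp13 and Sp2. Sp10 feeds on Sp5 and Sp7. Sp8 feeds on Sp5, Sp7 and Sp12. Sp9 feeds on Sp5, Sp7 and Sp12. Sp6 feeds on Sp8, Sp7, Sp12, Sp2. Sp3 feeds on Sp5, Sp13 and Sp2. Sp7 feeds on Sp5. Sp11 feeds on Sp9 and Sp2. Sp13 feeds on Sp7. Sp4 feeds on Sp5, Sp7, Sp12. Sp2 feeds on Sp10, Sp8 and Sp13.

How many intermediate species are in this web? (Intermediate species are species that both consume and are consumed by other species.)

Intermediate species (has both prey and predators): Sp7, Sp8, Sp10, Sp13, Sp9, Sp2.
Count: 6.

6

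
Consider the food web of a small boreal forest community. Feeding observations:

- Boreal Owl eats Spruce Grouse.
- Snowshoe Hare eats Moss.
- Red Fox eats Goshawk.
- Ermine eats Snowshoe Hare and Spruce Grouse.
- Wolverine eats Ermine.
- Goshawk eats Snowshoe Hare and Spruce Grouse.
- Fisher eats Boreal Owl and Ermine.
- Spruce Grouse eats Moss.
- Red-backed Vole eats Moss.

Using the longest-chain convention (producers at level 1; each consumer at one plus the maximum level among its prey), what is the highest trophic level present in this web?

Producers (level 1): Moss.
Moss → Spruce Grouse → Boreal Owl → Fisher gives Fisher level 4.
No species has a prey at level 4, so no species reaches level 5.

4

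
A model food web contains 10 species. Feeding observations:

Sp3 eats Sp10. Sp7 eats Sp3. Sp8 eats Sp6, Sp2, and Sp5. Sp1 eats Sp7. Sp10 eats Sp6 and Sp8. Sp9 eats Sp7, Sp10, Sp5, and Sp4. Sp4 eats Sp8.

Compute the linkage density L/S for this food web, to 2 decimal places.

L/S = 1.30

There are L = 13 links among S = 10 species.
L/S = 13/10 = 1.3000 ≈ 1.30.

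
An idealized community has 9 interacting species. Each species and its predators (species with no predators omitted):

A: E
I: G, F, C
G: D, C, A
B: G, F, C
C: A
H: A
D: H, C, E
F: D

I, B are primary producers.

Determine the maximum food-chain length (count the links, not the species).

5 links

One longest chain: I → G → D → H → A → E.
It has 6 species and 5 links.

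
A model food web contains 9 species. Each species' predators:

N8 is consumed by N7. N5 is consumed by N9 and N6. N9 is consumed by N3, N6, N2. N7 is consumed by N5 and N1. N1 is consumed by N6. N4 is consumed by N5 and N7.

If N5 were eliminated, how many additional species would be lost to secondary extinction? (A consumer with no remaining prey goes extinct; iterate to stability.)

Remove N5.
Round 1: N9 (all prey gone) → extinct.
Round 2: N2 (all prey gone), N3 (all prey gone) → extinct.
No further losses. Total secondary extinctions: 3.

3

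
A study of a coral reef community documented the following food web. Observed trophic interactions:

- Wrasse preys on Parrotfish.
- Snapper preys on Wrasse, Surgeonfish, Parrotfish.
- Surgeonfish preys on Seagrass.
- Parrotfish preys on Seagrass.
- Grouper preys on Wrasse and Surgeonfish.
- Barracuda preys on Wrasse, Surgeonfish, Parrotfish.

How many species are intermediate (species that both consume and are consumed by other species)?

3

Intermediate species (has both prey and predators): Parrotfish, Surgeonfish, Wrasse.
Count: 3.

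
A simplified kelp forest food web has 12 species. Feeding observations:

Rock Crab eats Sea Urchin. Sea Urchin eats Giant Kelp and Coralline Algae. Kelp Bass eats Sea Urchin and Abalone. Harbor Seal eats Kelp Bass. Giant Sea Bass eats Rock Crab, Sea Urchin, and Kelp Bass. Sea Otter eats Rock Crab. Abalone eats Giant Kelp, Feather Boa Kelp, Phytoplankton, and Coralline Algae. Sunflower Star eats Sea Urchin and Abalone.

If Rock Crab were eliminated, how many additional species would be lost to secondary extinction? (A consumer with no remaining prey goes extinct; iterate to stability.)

Remove Rock Crab.
Round 1: Sea Otter (all prey gone) → extinct.
No further losses. Total secondary extinctions: 1.

1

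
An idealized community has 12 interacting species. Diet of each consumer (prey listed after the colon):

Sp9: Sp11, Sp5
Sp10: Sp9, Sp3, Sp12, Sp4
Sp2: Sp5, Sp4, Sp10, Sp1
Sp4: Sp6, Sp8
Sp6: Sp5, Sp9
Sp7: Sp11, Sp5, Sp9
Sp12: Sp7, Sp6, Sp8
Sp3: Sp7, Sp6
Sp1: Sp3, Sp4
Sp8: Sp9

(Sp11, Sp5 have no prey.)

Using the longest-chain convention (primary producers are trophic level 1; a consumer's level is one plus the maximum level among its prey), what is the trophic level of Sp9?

Trophic level 2

Sp11 is a producer → level 1.
Sp9 eats Sp11 (level 1); other prey at levels: Sp5 1 → level 2.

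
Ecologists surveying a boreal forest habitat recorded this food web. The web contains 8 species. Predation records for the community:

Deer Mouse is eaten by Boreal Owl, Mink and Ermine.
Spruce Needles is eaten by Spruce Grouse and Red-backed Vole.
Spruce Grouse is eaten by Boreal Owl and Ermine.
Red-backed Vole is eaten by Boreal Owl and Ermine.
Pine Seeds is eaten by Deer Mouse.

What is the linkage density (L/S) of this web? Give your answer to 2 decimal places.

There are L = 10 links among S = 8 species.
L/S = 10/8 = 1.2500 ≈ 1.25.

L/S = 1.25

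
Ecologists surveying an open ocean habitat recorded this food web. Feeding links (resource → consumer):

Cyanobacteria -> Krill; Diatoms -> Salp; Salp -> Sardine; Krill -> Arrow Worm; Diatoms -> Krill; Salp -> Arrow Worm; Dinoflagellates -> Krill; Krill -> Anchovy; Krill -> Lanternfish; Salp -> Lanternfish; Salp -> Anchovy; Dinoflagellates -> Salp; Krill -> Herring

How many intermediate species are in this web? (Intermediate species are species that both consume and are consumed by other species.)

2

Intermediate species (has both prey and predators): Krill, Salp.
Count: 2.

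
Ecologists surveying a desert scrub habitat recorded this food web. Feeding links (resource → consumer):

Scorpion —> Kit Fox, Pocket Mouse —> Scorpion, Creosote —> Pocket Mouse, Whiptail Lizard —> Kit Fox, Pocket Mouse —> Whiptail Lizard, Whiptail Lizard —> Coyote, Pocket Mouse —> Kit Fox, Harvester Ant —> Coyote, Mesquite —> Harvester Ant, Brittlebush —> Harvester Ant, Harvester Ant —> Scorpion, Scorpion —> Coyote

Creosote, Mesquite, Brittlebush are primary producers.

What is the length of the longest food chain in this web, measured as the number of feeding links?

3 links

One longest chain: Creosote → Pocket Mouse → Whiptail Lizard → Kit Fox.
It has 4 species and 3 links.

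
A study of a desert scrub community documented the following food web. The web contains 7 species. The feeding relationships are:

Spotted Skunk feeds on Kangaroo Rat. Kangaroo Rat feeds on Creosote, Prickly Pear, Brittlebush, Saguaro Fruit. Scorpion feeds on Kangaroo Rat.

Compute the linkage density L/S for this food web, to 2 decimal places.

There are L = 6 links among S = 7 species.
L/S = 6/7 = 0.8571 ≈ 0.86.

L/S = 0.86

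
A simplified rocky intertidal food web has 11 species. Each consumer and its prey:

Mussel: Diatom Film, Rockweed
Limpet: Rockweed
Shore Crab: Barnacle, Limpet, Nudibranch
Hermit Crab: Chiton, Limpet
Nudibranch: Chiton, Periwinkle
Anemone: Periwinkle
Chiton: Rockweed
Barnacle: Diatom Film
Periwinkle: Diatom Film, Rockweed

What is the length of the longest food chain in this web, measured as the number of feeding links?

3 links

One longest chain: Rockweed → Chiton → Nudibranch → Shore Crab.
It has 4 species and 3 links.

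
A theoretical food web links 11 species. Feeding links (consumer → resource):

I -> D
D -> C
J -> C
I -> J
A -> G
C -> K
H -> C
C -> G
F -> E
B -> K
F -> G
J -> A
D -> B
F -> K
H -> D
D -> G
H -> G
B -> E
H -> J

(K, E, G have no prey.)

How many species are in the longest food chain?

4 species

One longest chain: K → C → J → I.
It has 4 species and 3 links.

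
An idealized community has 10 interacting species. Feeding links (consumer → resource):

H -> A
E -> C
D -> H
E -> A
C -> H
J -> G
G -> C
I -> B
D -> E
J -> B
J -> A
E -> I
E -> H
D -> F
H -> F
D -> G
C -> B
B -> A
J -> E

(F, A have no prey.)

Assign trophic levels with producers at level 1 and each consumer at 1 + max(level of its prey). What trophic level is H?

F is a producer → level 1.
H eats F (level 1); other prey at levels: A 1 → level 2.

Trophic level 2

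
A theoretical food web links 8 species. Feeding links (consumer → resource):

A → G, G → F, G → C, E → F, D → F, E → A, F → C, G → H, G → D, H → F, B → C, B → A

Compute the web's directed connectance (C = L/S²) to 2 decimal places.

The web has S = 8 species and L = 12 feeding links.
C = L / S² = 12 / 64 = 0.1875 ≈ 0.19.

C = 0.19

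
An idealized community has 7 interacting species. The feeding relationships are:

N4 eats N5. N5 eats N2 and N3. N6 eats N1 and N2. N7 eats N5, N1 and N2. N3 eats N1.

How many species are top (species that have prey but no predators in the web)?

Top species (has prey, but nothing eats it): N6, N7, N4.
Count: 3.

3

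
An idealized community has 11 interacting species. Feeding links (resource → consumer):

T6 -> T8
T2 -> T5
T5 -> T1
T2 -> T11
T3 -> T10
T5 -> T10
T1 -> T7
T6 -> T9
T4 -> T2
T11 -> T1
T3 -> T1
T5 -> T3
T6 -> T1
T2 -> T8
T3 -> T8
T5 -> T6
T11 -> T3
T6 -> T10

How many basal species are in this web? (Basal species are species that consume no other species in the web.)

1

Basal species (no prey listed): T4.
Count: 1.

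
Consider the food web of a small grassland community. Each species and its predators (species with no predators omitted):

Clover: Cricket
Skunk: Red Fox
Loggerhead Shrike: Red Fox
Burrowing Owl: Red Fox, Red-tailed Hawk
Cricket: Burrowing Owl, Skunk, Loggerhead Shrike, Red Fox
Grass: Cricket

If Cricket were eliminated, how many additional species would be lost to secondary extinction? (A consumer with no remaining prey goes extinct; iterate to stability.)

5

Remove Cricket.
Round 1: Burrowing Owl (all prey gone), Skunk (all prey gone), Loggerhead Shrike (all prey gone) → extinct.
Round 2: Red Fox (all prey gone), Red-tailed Hawk (all prey gone) → extinct.
No further losses. Total secondary extinctions: 5.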